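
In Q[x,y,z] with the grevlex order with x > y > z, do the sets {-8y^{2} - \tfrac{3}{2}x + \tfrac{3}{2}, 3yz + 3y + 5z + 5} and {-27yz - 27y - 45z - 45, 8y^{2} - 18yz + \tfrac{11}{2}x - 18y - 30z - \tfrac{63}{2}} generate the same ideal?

Equality of ideals is decidable: compute both reduced Gröbner bases (unique for the ordering) and check whether they agree.
Buchberger on the first generating set:
f_1 = -8y^{2} - \tfrac{3}{2}x + \tfrac{3}{2}, LT = y^{2}.
f_2 = 3yz + 3y + 5z + 5, LT = yz.

S(f_1,f_2): lcm = y^{2}z. S = -y^{2} + \tfrac{3}{16}xz - \tfrac{5}{3}yz - \tfrac{5}{3}y - \tfrac{3}{16}z.
  leading term y^{2}: subtract (\tfrac{1}{8})·f_1 from -y^{2} + \tfrac{3}{16}xz - \tfrac{5}{3}yz - \tfrac{5}{3}y - \tfrac{3}{16}z → \tfrac{3}{16}xz - \tfrac{5}{3}yz + \tfrac{3}{16}x - \tfrac{5}{3}y - \tfrac{3}{16}z - \tfrac{3}{16}
  leading term xz: no divisor's leading term divides it; move \tfrac{3}{16}xz to the remainder.
  leading term yz: subtract (-\tfrac{5}{9})·f_2 from -\tfrac{5}{3}yz + \tfrac{3}{16}x - \tfrac{5}{3}y - \tfrac{3}{16}z - \tfrac{3}{16} → \tfrac{3}{16}x + \tfrac{373}{144}z + \tfrac{373}{144}
  leading term x: no divisor's leading term divides it; move \tfrac{3}{16}x to the remainder.
  leading term z: no divisor's leading term divides it; move \tfrac{373}{144}z to the remainder.
  leading term 1: no divisor's leading term divides it; move \tfrac{373}{144} to the remainder.
  remainder \tfrac{3}{16}xz + \tfrac{3}{16}x + \tfrac{373}{144}z + \tfrac{373}{144} ≠ 0; add g_3 = \tfrac{3}{16}xz + \tfrac{3}{16}x + \tfrac{373}{144}z + \tfrac{373}{144} to the basis.

The other S-polynomials (S(f_1,g_3), S(f_2,g_3)) all reduce to 0 modulo the current basis, so we have a Gröbner basis.
Inter-reduce: drop elements whose leading term is divisible by another's, tail-reduce, and make monic.
Reduced Gröbner basis: {y^{2} + \tfrac{3}{16}x - \tfrac{3}{16}, xz + x + \tfrac{373}{27}z + \tfrac{373}{27}, yz + y + \tfrac{5}{3}z + \tfrac{5}{3}}.

Buchberger on the second generating set:
h_1 = -27yz - 27y - 45z - 45, LT = yz.
h_2 = 8y^{2} - 18yz + \tfrac{11}{2}x - 18y - 30z - \tfrac{63}{2}, LT = y^{2}.

S(h_1,h_2): lcm = y^{2}z. S = \tfrac{9}{4}yz^{2} + y^{2} - \tfrac{11}{16}xz + \tfrac{47}{12}yz + \tfrac{15}{4}z^{2} + \tfrac{5}{3}y + \tfrac{63}{16}z.
  leading term yz^{2}: subtract (-\tfrac{1}{12}z)·h_1 from \tfrac{9}{4}yz^{2} + y^{2} - \tfrac{11}{16}xz + \tfrac{47}{12}yz + \tfrac{15}{4}z^{2} + \tfrac{5}{3}y + \tfrac{63}{16}z → y^{2} - \tfrac{11}{16}xz + \tfrac{5}{3}yz + \tfrac{5}{3}y + \tfrac{3}{16}z
  leading term y^{2}: subtract (\tfrac{1}{8})·h_2 from y^{2} - \tfrac{11}{16}xz + \tfrac{5}{3}yz + \tfrac{5}{3}y + \tfrac{3}{16}z → -\tfrac{11}{16}xz + \tfrac{47}{12}yz - \tfrac{11}{16}x + \tfrac{47}{12}y + \tfrac{63}{16}z + \tfrac{63}{16}
  leading term xz: no divisor's leading term divides it; move -\tfrac{11}{16}xz to the remainder.
  leading term yz: subtract (-\tfrac{47}{324})·h_1 from \tfrac{47}{12}yz - \tfrac{11}{16}x + \tfrac{47}{12}y + \tfrac{63}{16}z + \tfrac{63}{16} → -\tfrac{11}{16}x - \tfrac{373}{144}z - \tfrac{373}{144}
  leading term x: no divisor's leading term divides it; move -\tfrac{11}{16}x to the remainder.
  leading term z: no divisor's leading term divides it; move -\tfrac{373}{144}z to the remainder.
  leading term 1: no divisor's leading term divides it; move -\tfrac{373}{144} to the remainder.
  remainder -\tfrac{11}{16}xz - \tfrac{11}{16}x - \tfrac{373}{144}z - \tfrac{373}{144} ≠ 0; add k_3 = -\tfrac{11}{16}xz - \tfrac{11}{16}x - \tfrac{373}{144}z - \tfrac{373}{144} to the basis.

The other S-polynomials (S(h_1,k_3), S(h_2,k_3)) all reduce to 0 modulo the current basis, so we have a Gröbner basis.
Inter-reduce: drop elements whose leading term is divisible by another's, tail-reduce, and make monic.
Reduced Gröbner basis: {y^{2} + \tfrac{11}{16}x - \tfrac{3}{16}, xz + x + \tfrac{373}{99}z + \tfrac{373}{99}, yz + y + \tfrac{5}{3}z + \tfrac{5}{3}}.

These differ, so the ideals are not equal.
The same test decides containment: I ⊆ J iff every generator of I reduces to 0 modulo a Gröbner basis of J.

No, the ideals differ.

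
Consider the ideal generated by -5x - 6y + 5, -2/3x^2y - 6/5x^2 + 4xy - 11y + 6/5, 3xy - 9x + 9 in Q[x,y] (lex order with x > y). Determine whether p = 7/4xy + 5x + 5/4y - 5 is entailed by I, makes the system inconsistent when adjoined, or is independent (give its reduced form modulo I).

7/4xy + 5x + 5/4y - 5 lies in I (it reduces to 0).

First compute the reduced Gröbner basis of I by Buchberger's algorithm.
f_1 = -5x - 6y + 5, LT = x.
f_2 = -2/3x^2y - 6/5x^2 + 4xy - 11y + 6/5, LT = x^2y.
f_3 = 3xy - 9x + 9, LT = xy.

S(f_1,f_2): lcm = x^2y. S = -9/5x^2 + 6/5xy^2 + 5xy - 33/2y + 9/5.
  leading term x^2: subtract (9/25x)·f_1 from -9/5x^2 + 6/5xy^2 + 5xy - 33/2y + 9/5 → 6/5xy^2 + 179/25xy - 9/5x - 33/2y + 9/5
  leading term xy^2: subtract (-6/25y^2)·f_1 from 6/5xy^2 + 179/25xy - 9/5x - 33/2y + 9/5 → 179/25xy - 9/5x - 36/25y^3 + 6/5y^2 - 33/2y + 9/5
  leading term xy: subtract (-179/125y)·f_1 from 179/25xy - 9/5x - 36/25y^3 + 6/5y^2 - 33/2y + 9/5 → -9/5x - 36/25y^3 - 924/125y^2 - 467/50y + 9/5
  leading term x: subtract (9/25)·f_1 from -9/5x - 36/25y^3 - 924/125y^2 - 467/50y + 9/5 → -36/25y^3 - 924/125y^2 - 359/50y
  leading term y^3: no divisor's leading term divides it; move -36/25y^3 to the remainder.
  leading term y^2: no divisor's leading term divides it; move -924/125y^2 to the remainder.
  leading term y: no divisor's leading term divides it; move -359/50y to the remainder.
  remainder -36/25y^3 - 924/125y^2 - 359/50y ≠ 0; add h_4 = -36/25y^3 - 924/125y^2 - 359/50y to the basis.

S(f_1,f_3): lcm = xy. S = 3x + 6/5y^2 - y - 3.
  leading term x: subtract (-3/5)·f_1 from 3x + 6/5y^2 - y - 3 → 6/5y^2 - 23/5y
  leading term y^2: no divisor's leading term divides it; move 6/5y^2 to the remainder.
  leading term y: no divisor's leading term divides it; move -23/5y to the remainder.
  remainder 6/5y^2 - 23/5y ≠ 0; add h_5 = 6/5y^2 - 23/5y to the basis.

S(f_2,f_3): lcm = x^2y. S = 24/5x^2 - 6xy - 3x + 33/2y - 9/5.
  leading term x^2: subtract (-24/25x)·f_1 from 24/5x^2 - 6xy - 3x + 33/2y - 9/5 → -294/25xy + 9/5x + 33/2y - 9/5
  leading term xy: subtract (294/125y)·f_1 from -294/25xy + 9/5x + 33/2y - 9/5 → 9/5x + 1764/125y^2 + 237/50y - 9/5
  leading term x: subtract (-9/25)·f_1 from 9/5x + 1764/125y^2 + 237/50y - 9/5 → 1764/125y^2 + 129/50y
  leading term y^2: subtract (294/25)·h_5 from 1764/125y^2 + 129/50y → 14169/250y
  leading term y: no divisor's leading term divides it; move 14169/250y to the remainder.
  remainder 14169/250y ≠ 0; add h_6 = 14169/250y to the basis.

The other S-polynomials (S(f_1,h_4), S(f_2,h_4), S(f_3,h_4), S(f_1,h_5), S(f_2,h_5), S(f_3,h_5), S(h_4,h_5), S(f_1,h_6), S(f_2,h_6), S(f_3,h_6), S(h_4,h_6), S(h_5,h_6)) all reduce to 0 modulo the current basis, so we have a Gröbner basis.
Inter-reduce: drop elements whose leading term is divisible by another's, tail-reduce, and make monic.
Reduced Gröbner basis: {x - 1, y}.
Label its elements g_1 = x - 1, g_2 = y.

Reduce p = 7/4xy + 5x + 5/4y - 5 modulo G:
  leading term xy: subtract (7/4y)·g_1 from 7/4xy + 5x + 5/4y - 5 → 5x + 3y - 5
  leading term x: subtract (5)·g_1 from 5x + 3y - 5 → 3y
  leading term y: subtract (3)·g_2 from 3y → 0
  normal form = 0.
Since the normal form is 0, p ∈ I.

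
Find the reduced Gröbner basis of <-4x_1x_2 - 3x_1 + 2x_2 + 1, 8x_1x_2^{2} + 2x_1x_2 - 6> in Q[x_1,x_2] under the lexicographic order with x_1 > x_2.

f_1 = -4x_1x_2 - 3x_1 + 2x_2 + 1, LT = x_1x_2.
f_2 = 8x_1x_2^{2} + 2x_1x_2 - 6, LT = x_1x_2^{2}.

S(f_1,f_2): lcm = x_1x_2^{2}. S = \tfrac{1}{2}x_1x_2 - \tfrac{1}{2}x_2^{2} - \tfrac{1}{4}x_2 + \tfrac{3}{4}.
  reduce S modulo (f_1, f_2):
  remainder -\tfrac{3}{8}x_1 - \tfrac{1}{2}x_2^{2} + \tfrac{7}{8} ≠ 0; add g_3 = -\tfrac{3}{8}x_1 - \tfrac{1}{2}x_2^{2} + \tfrac{7}{8} to the basis.

S(f_1,g_3): lcm = x_1x_2. S = \tfrac{3}{4}x_1 - \tfrac{4}{3}x_2^{3} + \tfrac{11}{6}x_2 - \tfrac{1}{4}.
  reduce S modulo (f_1, f_2, g_3):
  remainder -\tfrac{4}{3}x_2^{3} - x_2^{2} + \tfrac{11}{6}x_2 + \tfrac{3}{2} ≠ 0; add g_4 = -\tfrac{4}{3}x_2^{3} - x_2^{2} + \tfrac{11}{6}x_2 + \tfrac{3}{2} to the basis.

The other S-polynomials (S(f_2,g_3), S(f_1,g_4), S(f_2,g_4), S(g_3,g_4)) all reduce to 0 modulo the current basis, so we have a Gröbner basis.
Inter-reduce: drop elements whose leading term is divisible by another's, tail-reduce, and make monic.

G = {x_1 + \tfrac{4}{3}x_2^{2} - \tfrac{7}{3}, x_2^{3} + \tfrac{3}{4}x_2^{2} - \tfrac{11}{8}x_2 - \tfrac{9}{8}}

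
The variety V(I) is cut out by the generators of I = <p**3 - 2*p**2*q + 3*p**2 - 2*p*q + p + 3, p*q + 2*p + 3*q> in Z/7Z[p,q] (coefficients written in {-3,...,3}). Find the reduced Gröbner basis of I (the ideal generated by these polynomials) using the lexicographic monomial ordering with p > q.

G = {p + 2*q**3 - 2*q**2 - 3*q - 2, q**4 + q**3 - 2*q - 2}

f_1 = p**3 - 2*p**2*q + 3*p**2 - 2*p*q + p + 3, LT = p**3.
f_2 = p*q + 2*p + 3*q, LT = p*q.

S(f_1,f_2): lcm = p**3*q. S = -2*p**3 - 2*p**2*q**2 - 2*p*q**2 + p*q + 3*q.
  leading term p**3: subtract (-2)·f_1 from -2*p**3 - 2*p**2*q**2 - 2*p*q**2 + p*q + 3*q → -2*p**2*q**2 + 3*p**2*q - p**2 - 2*p*q**2 - 3*p*q + 2*p + 3*q - 1
  leading term p**2*q**2: subtract (-2*p*q)·f_2 from -2*p**2*q**2 + 3*p**2*q - p**2 - 2*p*q**2 - 3*p*q + 2*p + 3*q - 1 → -p**2 - 3*p*q**2 - 3*p*q + 2*p + 3*q - 1
  leading term p**2: no divisor's leading term divides it; move -p**2 to the remainder.
  leading term p*q**2: subtract (-3*q)·f_2 from -3*p*q**2 - 3*p*q + 2*p + 3*q - 1 → 3*p*q + 2*p + 2*q**2 + 3*q - 1
  leading term p*q: subtract (3)·f_2 from 3*p*q + 2*p + 2*q**2 + 3*q - 1 → 3*p + 2*q**2 + q - 1
  leading term p: no divisor's leading term divides it; move 3*p to the remainder.
  leading term q**2: no divisor's leading term divides it; move 2*q**2 to the remainder.
  leading term q: no divisor's leading term divides it; move q to the remainder.
  leading term 1: no divisor's leading term divides it; move -1 to the remainder.
  remainder -p**2 + 3*p + 2*q**2 + q - 1 ≠ 0; add g_3 = -p**2 + 3*p + 2*q**2 + q - 1 to the basis.

S(f_2,g_3): lcm = p**2*q. S = 2*p**2 - p*q + 2*q**3 + q**2 - q.
  leading term p**2: subtract (-2)·g_3 from 2*p**2 - p*q + 2*q**3 + q**2 - q → -p*q - p + 2*q**3 - 2*q**2 + q - 2
  leading term p*q: subtract (-1)·f_2 from -p*q - p + 2*q**3 - 2*q**2 + q - 2 → p + 2*q**3 - 2*q**2 - 3*q - 2
  leading term p: no divisor's leading term divides it; move p to the remainder.
  leading term q**3: no divisor's leading term divides it; move 2*q**3 to the remainder.
  leading term q**2: no divisor's leading term divides it; move -2*q**2 to the remainder.
  leading term q: no divisor's leading term divides it; move -3*q to the remainder.
  leading term 1: no divisor's leading term divides it; move -2 to the remainder.
  remainder p + 2*q**3 - 2*q**2 - 3*q - 2 ≠ 0; add g_4 = p + 2*q**3 - 2*q**2 - 3*q - 2 to the basis.

S(f_2,g_4): lcm = p*q. S = 2*p - 2*q**4 + 2*q**3 + 3*q**2 - 2*q.
  leading term p: subtract (2)·g_4 from 2*p - 2*q**4 + 2*q**3 + 3*q**2 - 2*q → -2*q**4 - 2*q**3 - 3*q - 3
  leading term q**4: no divisor's leading term divides it; move -2*q**4 to the remainder.
  leading term q**3: no divisor's leading term divides it; move -2*q**3 to the remainder.
  leading term q: no divisor's leading term divides it; move -3*q to the remainder.
  leading term 1: no divisor's leading term divides it; move -3 to the remainder.
  remainder -2*q**4 - 2*q**3 - 3*q - 3 ≠ 0; add g_5 = -2*q**4 - 2*q**3 - 3*q - 3 to the basis.

The other S-polynomials (S(f_1,g_3), S(f_1,g_4), S(g_3,g_4), S(f_1,g_5), S(f_2,g_5), S(g_3,g_5), S(g_4,g_5)) all reduce to 0 modulo the current basis, so we have a Gröbner basis.
Inter-reduce: drop elements whose leading term is divisible by another's, tail-reduce, and make monic.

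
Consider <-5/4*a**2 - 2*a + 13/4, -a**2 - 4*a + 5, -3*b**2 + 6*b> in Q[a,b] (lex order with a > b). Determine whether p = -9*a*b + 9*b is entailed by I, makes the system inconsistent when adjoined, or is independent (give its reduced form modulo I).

First compute the reduced Gröbner basis of I by Buchberger's algorithm.
f_1 = -5/4*a**2 - 2*a + 13/4, LT = a**2.
f_2 = -a**2 - 4*a + 5, LT = a**2.
f_3 = -3*b**2 + 6*b, LT = b**2.

S(f_1,f_2): lcm = a**2. S = -12/5*a + 12/5.
  leading term a: no divisor's leading term divides it; move -12/5*a to the remainder.
  leading term 1: no divisor's leading term divides it; move 12/5 to the remainder.
  remainder -12/5*a + 12/5 ≠ 0; add h_4 = -12/5*a + 12/5 to the basis.

The other S-polynomials (S(f_1,f_3), S(f_2,f_3), S(f_1,h_4), S(f_2,h_4), S(f_3,h_4)) all reduce to 0 modulo the current basis, so we have a Gröbner basis.
Inter-reduce: drop elements whose leading term is divisible by another's, tail-reduce, and make monic.
Reduced Gröbner basis: {a - 1, b**2 - 2*b}.
Label its elements g_1 = a - 1, g_2 = b**2 - 2*b.

Reduce p = -9*a*b + 9*b modulo G:
  leading term a*b: subtract (-9*b)·g_1 from -9*a*b + 9*b → 0
  normal form = 0.
Since the normal form is 0, p ∈ I.

-9*a*b + 9*b lies in I (it reduces to 0).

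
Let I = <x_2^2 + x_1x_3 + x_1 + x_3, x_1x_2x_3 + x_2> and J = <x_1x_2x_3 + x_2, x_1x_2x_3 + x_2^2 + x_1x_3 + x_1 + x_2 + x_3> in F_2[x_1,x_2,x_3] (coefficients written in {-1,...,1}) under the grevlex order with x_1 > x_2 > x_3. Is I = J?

For a fixed monomial order, each ideal has a unique reduced Gröbner basis; comparing bases decides equality.
Buchberger on the first generating set:
f_1 = x_2^2 + x_1x_3 + x_1 + x_3, LT = x_2^2.
f_2 = x_1x_2x_3 + x_2, LT = x_1x_2x_3.

S(f_1,f_2): lcm = x_1x_2^2x_3. S = x_1^2x_3^2 + x_1^2x_3 + x_1x_3^2 + x_2^2.
  leading term x_1^2x_3^2: no divisor's leading term divides it; move x_1^2x_3^2 to the remainder.
  leading term x_1^2x_3: no divisor's leading term divides it; move x_1^2x_3 to the remainder.
  leading term x_1x_3^2: no divisor's leading term divides it; move x_1x_3^2 to the remainder.
  leading term x_2^2: subtract (1)·f_1 from x_2^2 → x_1x_3 + x_1 + x_3
  leading term x_1x_3: no divisor's leading term divides it; move x_1x_3 to the remainder.
  leading term x_1: no divisor's leading term divides it; move x_1 to the remainder.
  leading term x_3: no divisor's leading term divides it; move x_3 to the remainder.
  remainder x_1^2x_3^2 + x_1^2x_3 + x_1x_3^2 + x_1x_3 + x_1 + x_3 ≠ 0; add g_3 = x_1^2x_3^2 + x_1^2x_3 + x_1x_3^2 + x_1x_3 + x_1 + x_3 to the basis.

The other S-polynomials (S(f_1,g_3), S(f_2,g_3)) all reduce to 0 modulo the current basis, so we have a Gröbner basis.
Inter-reduce: drop elements whose leading term is divisible by another's, tail-reduce, and make monic.
Reduced Gröbner basis: {x_1^2x_3^2 + x_1^2x_3 + x_1x_3^2 + x_1x_3 + x_1 + x_3, x_1x_2x_3 + x_2, x_2^2 + x_1x_3 + x_1 + x_3}.

Buchberger on the second generating set:
h_1 = x_1x_2x_3 + x_2, LT = x_1x_2x_3.
h_2 = x_1x_2x_3 + x_2^2 + x_1x_3 + x_1 + x_2 + x_3, LT = x_1x_2x_3.

S(h_1,h_2): lcm = x_1x_2x_3. S = x_2^2 + x_1x_3 + x_1 + x_3.
  leading term x_2^2: no divisor's leading term divides it; move x_2^2 to the remainder.
  leading term x_1x_3: no divisor's leading term divides it; move x_1x_3 to the remainder.
  leading term x_1: no divisor's leading term divides it; move x_1 to the remainder.
  leading term x_3: no divisor's leading term divides it; move x_3 to the remainder.
  remainder x_2^2 + x_1x_3 + x_1 + x_3 ≠ 0; add k_3 = x_2^2 + x_1x_3 + x_1 + x_3 to the basis.

S(h_1,k_3): lcm = x_1x_2^2x_3. S = x_1^2x_3^2 + x_1^2x_3 + x_1x_3^2 + x_2^2.
  leading term x_1^2x_3^2: no divisor's leading term divides it; move x_1^2x_3^2 to the remainder.
  leading term x_1^2x_3: no divisor's leading term divides it; move x_1^2x_3 to the remainder.
  leading term x_1x_3^2: no divisor's leading term divides it; move x_1x_3^2 to the remainder.
  leading term x_2^2: subtract (1)·k_3 from x_2^2 → x_1x_3 + x_1 + x_3
  leading term x_1x_3: no divisor's leading term divides it; move x_1x_3 to the remainder.
  leading term x_1: no divisor's leading term divides it; move x_1 to the remainder.
  leading term x_3: no divisor's leading term divides it; move x_3 to the remainder.
  remainder x_1^2x_3^2 + x_1^2x_3 + x_1x_3^2 + x_1x_3 + x_1 + x_3 ≠ 0; add k_4 = x_1^2x_3^2 + x_1^2x_3 + x_1x_3^2 + x_1x_3 + x_1 + x_3 to the basis.

The other S-polynomials (S(h_2,k_3), S(h_1,k_4), S(h_2,k_4), S(k_3,k_4)) all reduce to 0 modulo the current basis, so we have a Gröbner basis.
Inter-reduce: drop elements whose leading term is divisible by another's, tail-reduce, and make monic.
Reduced Gröbner basis: {x_1^2x_3^2 + x_1^2x_3 + x_1x_3^2 + x_1x_3 + x_1 + x_3, x_1x_2x_3 + x_2, x_2^2 + x_1x_3 + x_1 + x_3}.

Same reduced basis, so the two generating sets span the same ideal.

Yes, the ideals are equal.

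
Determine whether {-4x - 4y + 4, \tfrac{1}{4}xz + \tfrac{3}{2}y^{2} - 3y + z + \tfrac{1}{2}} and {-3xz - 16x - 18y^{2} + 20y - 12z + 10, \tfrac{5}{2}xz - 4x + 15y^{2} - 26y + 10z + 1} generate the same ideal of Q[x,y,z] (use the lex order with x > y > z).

Two ideals are equal iff their reduced Gröbner bases coincide (the reduced basis is unique for a fixed ordering).
Buchberger on the first generating set:
f_1 = -4x - 4y + 4, LT = x.
f_2 = \tfrac{1}{4}xz + \tfrac{3}{2}y^{2} - 3y + z + \tfrac{1}{2}, LT = xz.

S(f_1,f_2): lcm = xz. S = -6y^{2} + yz + 12y - 5z - 2.
  leading term y^{2}: no divisor's leading term divides it; move -6y^{2} to the remainder.
  leading term yz: no divisor's leading term divides it; move yz to the remainder.
  leading term y: no divisor's leading term divides it; move 12y to the remainder.
  leading term z: no divisor's leading term divides it; move -5z to the remainder.
  leading term 1: no divisor's leading term divides it; move -2 to the remainder.
  remainder -6y^{2} + yz + 12y - 5z - 2 ≠ 0; add g_3 = -6y^{2} + yz + 12y - 5z - 2 to the basis.

The other S-polynomials (S(f_1,g_3), S(f_2,g_3)) all reduce to 0 modulo the current basis, so we have a Gröbner basis.
Inter-reduce: drop elements whose leading term is divisible by another's, tail-reduce, and make monic.
Reduced Gröbner basis: {x + y - 1, y^{2} - \tfrac{1}{6}yz - 2y + \tfrac{5}{6}z + \tfrac{1}{3}}.

Buchberger on the second generating set:
h_1 = -3xz - 16x - 18y^{2} + 20y - 12z + 10, LT = xz.
h_2 = \tfrac{5}{2}xz - 4x + 15y^{2} - 26y + 10z + 1, LT = xz.

S(h_1,h_2): lcm = xz. S = \tfrac{104}{15}x + \tfrac{56}{15}y - \tfrac{56}{15}.
  leading term x: no divisor's leading term divides it; move \tfrac{104}{15}x to the remainder.
  leading term y: no divisor's leading term divides it; move \tfrac{56}{15}y to the remainder.
  leading term 1: no divisor's leading term divides it; move -\tfrac{56}{15} to the remainder.
  remainder \tfrac{104}{15}x + \tfrac{56}{15}y - \tfrac{56}{15} ≠ 0; add k_3 = \tfrac{104}{15}x + \tfrac{56}{15}y - \tfrac{56}{15} to the basis.

S(h_1,k_3): lcm = xz. S = \tfrac{16}{3}x + 6y^{2} - \tfrac{7}{13}yz - \tfrac{20}{3}y + \tfrac{59}{13}z - \tfrac{10}{3}.
  leading term x: subtract (\tfrac{10}{13})·k_3 from \tfrac{16}{3}x + 6y^{2} - \tfrac{7}{13}yz - \tfrac{20}{3}y + \tfrac{59}{13}z - \tfrac{10}{3} → 6y^{2} - \tfrac{7}{13}yz - \tfrac{124}{13}y + \tfrac{59}{13}z - \tfrac{6}{13}
  leading term y^{2}: no divisor's leading term divides it; move 6y^{2} to the remainder.
  leading term yz: no divisor's leading term divides it; move -\tfrac{7}{13}yz to the remainder.
  leading term y: no divisor's leading term divides it; move -\tfrac{124}{13}y to the remainder.
  leading term z: no divisor's leading term divides it; move \tfrac{59}{13}z to the remainder.
  leading term 1: no divisor's leading term divides it; move -\tfrac{6}{13} to the remainder.
  remainder 6y^{2} - \tfrac{7}{13}yz - \tfrac{124}{13}y + \tfrac{59}{13}z - \tfrac{6}{13} ≠ 0; add k_4 = 6y^{2} - \tfrac{7}{13}yz - \tfrac{124}{13}y + \tfrac{59}{13}z - \tfrac{6}{13} to the basis.

The other S-polynomials (S(h_2,k_3), S(h_1,k_4), S(h_2,k_4), S(k_3,k_4)) all reduce to 0 modulo the current basis, so we have a Gröbner basis.
Inter-reduce: drop elements whose leading term is divisible by another's, tail-reduce, and make monic.
Reduced Gröbner basis: {x + \tfrac{7}{13}y - \tfrac{7}{13}, y^{2} - \tfrac{7}{78}yz - \tfrac{62}{39}y + \tfrac{59}{78}z - \tfrac{1}{13}}.

The bases are distinct; the ideals are different.

No, the ideals differ.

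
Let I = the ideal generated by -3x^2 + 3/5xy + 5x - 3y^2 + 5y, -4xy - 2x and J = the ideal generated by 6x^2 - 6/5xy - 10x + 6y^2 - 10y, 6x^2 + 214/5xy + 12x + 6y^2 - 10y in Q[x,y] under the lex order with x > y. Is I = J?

Equality of ideals is decidable: compute both reduced Gröbner bases (unique for the ordering) and check whether they agree.
Buchberger on the first generating set:
f_1 = -3x^2 + 3/5xy + 5x - 3y^2 + 5y, LT = x^2.
f_2 = -4xy - 2x, LT = xy.

S(f_1,f_2): lcm = x^2y. S = -1/2x^2 - 1/5xy^2 - 5/3xy + y^3 - 5/3y^2.
  leading term x^2: subtract (1/6)·f_1 from -1/2x^2 - 1/5xy^2 - 5/3xy + y^3 - 5/3y^2 → -1/5xy^2 - 53/30xy - 5/6x + y^3 - 7/6y^2 - 5/6y
  leading term xy^2: subtract (1/20y)·f_2 from -1/5xy^2 - 53/30xy - 5/6x + y^3 - 7/6y^2 - 5/6y → -5/3xy - 5/6x + y^3 - 7/6y^2 - 5/6y
  leading term xy: subtract (5/12)·f_2 from -5/3xy - 5/6x + y^3 - 7/6y^2 - 5/6y → y^3 - 7/6y^2 - 5/6y
  leading term y^3: no divisor's leading term divides it; move y^3 to the remainder.
  leading term y^2: no divisor's leading term divides it; move -7/6y^2 to the remainder.
  leading term y: no divisor's leading term divides it; move -5/6y to the remainder.
  remainder y^3 - 7/6y^2 - 5/6y ≠ 0; add g_3 = y^3 - 7/6y^2 - 5/6y to the basis.

The other S-polynomials (S(f_1,g_3), S(f_2,g_3)) all reduce to 0 modulo the current basis, so we have a Gröbner basis.
Inter-reduce: drop elements whose leading term is divisible by another's, tail-reduce, and make monic.
Reduced Gröbner basis: {x^2 - 47/30x + y^2 - 5/3y, xy + 1/2x, y^3 - 7/6y^2 - 5/6y}.

Buchberger on the second generating set:
h_1 = 6x^2 - 6/5xy - 10x + 6y^2 - 10y, LT = x^2.
h_2 = 6x^2 + 214/5xy + 12x + 6y^2 - 10y, LT = x^2.

S(h_1,h_2): lcm = x^2. S = -22/3xy - 11/3x.
  leading term xy: no divisor's leading term divides it; move -22/3xy to the remainder.
  leading term x: no divisor's leading term divides it; move -11/3x to the remainder.
  remainder -22/3xy - 11/3x ≠ 0; add k_3 = -22/3xy - 11/3x to the basis.

S(h_1,k_3): lcm = x^2y. S = -1/2x^2 - 1/5xy^2 - 5/3xy + y^3 - 5/3y^2.
  leading term x^2: subtract (-1/12)·h_1 from -1/2x^2 - 1/5xy^2 - 5/3xy + y^3 - 5/3y^2 → -1/5xy^2 - 53/30xy - 5/6x + y^3 - 7/6y^2 - 5/6y
  leading term xy^2: subtract (3/110y)·k_3 from -1/5xy^2 - 53/30xy - 5/6x + y^3 - 7/6y^2 - 5/6y → -5/3xy - 5/6x + y^3 - 7/6y^2 - 5/6y
  leading term xy: subtract (5/22)·k_3 from -5/3xy - 5/6x + y^3 - 7/6y^2 - 5/6y → y^3 - 7/6y^2 - 5/6y
  leading term y^3: no divisor's leading term divides it; move y^3 to the remainder.
  leading term y^2: no divisor's leading term divides it; move -7/6y^2 to the remainder.
  leading term y: no divisor's leading term divides it; move -5/6y to the remainder.
  remainder y^3 - 7/6y^2 - 5/6y ≠ 0; add k_4 = y^3 - 7/6y^2 - 5/6y to the basis.

The other S-polynomials (S(h_2,k_3), S(h_1,k_4), S(h_2,k_4), S(k_3,k_4)) all reduce to 0 modulo the current basis, so we have a Gröbner basis.
Inter-reduce: drop elements whose leading term is divisible by another's, tail-reduce, and make monic.
Reduced Gröbner basis: {x^2 - 47/30x + y^2 - 5/3y, xy + 1/2x, y^3 - 7/6y^2 - 5/6y}.

Same reduced basis, so the two generating sets span the same ideal.

Yes, the ideals are equal.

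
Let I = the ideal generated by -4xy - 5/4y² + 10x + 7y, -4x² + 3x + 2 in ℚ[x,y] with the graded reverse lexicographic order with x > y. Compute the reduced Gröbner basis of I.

f_1 = -4xy - 5/4y² + 10x + 7y, LT = xy.
f_2 = -4x² + 3x + 2, LT = x².

S(f_1,f_2): lcm = x²y. S = 5/16xy² - 5/2x² - xy + ½y.
  leading term xy²: subtract (-5/64y)·f_1 from 5/16xy² - 5/2x² - xy + ½y → -25/256y³ - 5/2x² - 7/32xy + 35/64y² + ½y
  leading term y³: no divisor's leading term divides it; move -25/256y³ to the remainder.
  leading term x²: subtract (⅝)·f_2 from -5/2x² - 7/32xy + 35/64y² + ½y → -7/32xy + 35/64y² - 15/8x + ½y - 5/4
  leading term xy: subtract (7/128)·f_1 from -7/32xy + 35/64y² - 15/8x + ½y - 5/4 → 315/512y² - 155/64x + 15/128y - 5/4
  leading term y²: no divisor's leading term divides it; move 315/512y² to the remainder.
  leading term x: no divisor's leading term divides it; move -155/64x to the remainder.
  leading term y: no divisor's leading term divides it; move 15/128y to the remainder.
  leading term 1: no divisor's leading term divides it; move -5/4 to the remainder.
  remainder -25/256y³ + 315/512y² - 155/64x + 15/128y - 5/4 ≠ 0; add g_3 = -25/256y³ + 315/512y² - 155/64x + 15/128y - 5/4 to the basis.

The other S-polynomials (S(f_1,g_3), S(f_2,g_3)) all reduce to 0 modulo the current basis, so we have a Gröbner basis.

G = {y³ - 63/10y² + 124/5x - 6/5y + 64/5, x² - ¾x - ½, xy + 5/16y² - 5/2x - 7/4y}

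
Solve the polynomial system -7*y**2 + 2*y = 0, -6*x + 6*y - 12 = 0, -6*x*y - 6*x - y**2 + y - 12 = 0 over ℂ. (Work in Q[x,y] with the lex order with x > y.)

Compute a lex Gröbner basis by Buchberger's algorithm.
f_1 = -7*y**2 + 2*y, LT = y**2.
f_2 = -6*x + 6*y - 12, LT = x.
f_3 = -6*x*y - 6*x - y**2 + y - 12, LT = x*y.

S(f_1,f_3): lcm = x*y**2. S = -9/7*x*y - 1/6*y**3 + 1/6*y**2 - 2*y.
  reduce S modulo (f_1, f_2, f_3):
  remainder 5/21*y ≠ 0; add h_4 = 5/21*y to the basis.

The other S-polynomials (S(f_1,f_2), S(f_2,f_3), S(f_1,h_4), S(f_2,h_4), S(f_3,h_4)) all reduce to 0 modulo the current basis, so we have a Gröbner basis.
Inter-reduce: drop elements whose leading term is divisible by another's, tail-reduce, and make monic.
Reduced Gröbner basis: {x + 2, y}.

A lex Gröbner basis eliminates variables successively. Here y depends only on y, with roots {0}; lifting each root through the earlier basis elements recovers the full solutions.
  y = 0: the earlier basis element becomes x + 2 = 0, giving x = -2 — point (-2, 0).

{(-2, 0)}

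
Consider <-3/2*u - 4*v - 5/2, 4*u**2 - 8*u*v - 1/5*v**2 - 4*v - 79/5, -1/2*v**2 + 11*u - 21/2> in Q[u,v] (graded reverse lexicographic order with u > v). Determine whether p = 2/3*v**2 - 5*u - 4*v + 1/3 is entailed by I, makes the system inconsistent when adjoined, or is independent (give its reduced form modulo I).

First compute the reduced Gröbner basis of I by Buchberger's algorithm.
f_1 = -3/2*u - 4*v - 5/2, LT = u.
f_2 = 4*u**2 - 8*u*v - 1/5*v**2 - 4*v - 79/5, LT = u**2.
f_3 = -1/2*v**2 + 11*u - 21/2, LT = v**2.

S(f_1,f_2): lcm = u**2. S = 14/3*u*v + 1/20*v**2 + 5/3*u + v + 79/20.
  reduce S modulo (f_1, f_2, f_3):
  remainder 96649/135*v + 96649/135 ≠ 0; add h_4 = 96649/135*v + 96649/135 to the basis.

The other S-polynomials (S(f_1,f_3), S(f_2,f_3), S(f_1,h_4), S(f_2,h_4), S(f_3,h_4)) all reduce to 0 modulo the current basis, so we have a Gröbner basis.
Inter-reduce: drop elements whose leading term is divisible by another's, tail-reduce, and make monic.
Reduced Gröbner basis: {u - 1, v + 1}.
Label its elements g_1 = u - 1, g_2 = v + 1.

Reduce p = 2/3*v**2 - 5*u - 4*v + 1/3 modulo G:
  leading term v**2: subtract (2/3*v)·g_2 from 2/3*v**2 - 5*u - 4*v + 1/3 → -5*u - 14/3*v + 1/3
  leading term u: subtract (-5)·g_1 from -5*u - 14/3*v + 1/3 → -14/3*v - 14/3
  leading term v: subtract (-14/3)·g_2 from -14/3*v - 14/3 → 0
  normal form = 0.
Since the normal form is 0, p ∈ I.

The remainder on division by a Gröbner basis is unique — it is the normal form.

2/3*v**2 - 5*u - 4*v + 1/3 lies in I (it reduces to 0).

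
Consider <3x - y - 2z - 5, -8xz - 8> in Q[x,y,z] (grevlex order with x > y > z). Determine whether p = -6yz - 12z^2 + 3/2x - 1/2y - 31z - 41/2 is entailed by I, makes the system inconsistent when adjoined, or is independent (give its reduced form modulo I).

-6yz - 12z^2 + 3/2x - 1/2y - 31z - 41/2 lies in I (it reduces to 0).

First compute the reduced Gröbner basis of I by Buchberger's algorithm.
f_1 = 3x - y - 2z - 5, LT = x.
f_2 = -8xz - 8, LT = xz.

S(f_1,f_2): lcm = xz. S = -1/3yz - 2/3z^2 - 5/3z - 1.
  leading term yz: no divisor's leading term divides it; move -1/3yz to the remainder.
  leading term z^2: no divisor's leading term divides it; move -2/3z^2 to the remainder.
  leading term z: no divisor's leading term divides it; move -5/3z to the remainder.
  leading term 1: no divisor's leading term divides it; move -1 to the remainder.
  remainder -1/3yz - 2/3z^2 - 5/3z - 1 ≠ 0; add h_3 = -1/3yz - 2/3z^2 - 5/3z - 1 to the basis.

The other S-polynomials (S(f_1,h_3), S(f_2,h_3)) all reduce to 0 modulo the current basis, so we have a Gröbner basis.
Inter-reduce: drop elements whose leading term is divisible by another's, tail-reduce, and make monic.
Reduced Gröbner basis: {yz + 2z^2 + 5z + 3, x - 1/3y - 2/3z - 5/3}.
Label its elements g_1 = yz + 2z^2 + 5z + 3, g_2 = x - 1/3y - 2/3z - 5/3.

Reduce p = -6yz - 12z^2 + 3/2x - 1/2y - 31z - 41/2 modulo G:
  leading term yz: subtract (-6)·g_1 from -6yz - 12z^2 + 3/2x - 1/2y - 31z - 41/2 → 3/2x - 1/2y - z - 5/2
  leading term x: subtract (3/2)·g_2 from 3/2x - 1/2y - z - 5/2 → 0
  normal form = 0.
Since the normal form is 0, p ∈ I.

The remainder on division by a Gröbner basis is unique — it is the normal form.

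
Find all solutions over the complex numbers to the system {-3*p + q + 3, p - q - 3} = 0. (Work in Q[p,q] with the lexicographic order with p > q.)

{(0, -3)}

Compute a lex Gröbner basis by Buchberger's algorithm.
f_1 = -3*p + q + 3, LT = p.
f_2 = p - q - 3, LT = p.

S(f_1,f_2): lcm = p. S = 2/3*q + 2.
  reduce S modulo (f_1, f_2):
  remainder 2/3*q + 2 ≠ 0; add h_3 = 2/3*q + 2 to the basis.

The other S-polynomials (S(f_1,h_3), S(f_2,h_3)) all reduce to 0 modulo the current basis, so we have a Gröbner basis.
Inter-reduce: drop elements whose leading term is divisible by another's, tail-reduce, and make monic.
Reduced Gröbner basis: {p, q + 3}.

A lex Gröbner basis eliminates variables successively. Here q + 3 depends only on q, with roots {-3}; lifting each root through the earlier basis elements recovers the full solutions.
  q = -3: the earlier basis element becomes p = 0, giving p = 0 — point (0, -3).
Zero-dimensionality of the ideal guarantees finitely many solutions over ℂ.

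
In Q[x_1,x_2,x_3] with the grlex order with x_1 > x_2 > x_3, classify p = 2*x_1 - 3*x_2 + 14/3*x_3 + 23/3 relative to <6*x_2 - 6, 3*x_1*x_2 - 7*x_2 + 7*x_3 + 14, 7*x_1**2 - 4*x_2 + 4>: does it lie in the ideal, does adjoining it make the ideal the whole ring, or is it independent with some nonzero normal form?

First compute the reduced Gröbner basis of I by Buchberger's algorithm.
f_1 = 6*x_2 - 6, LT = x_2.
f_2 = 3*x_1*x_2 - 7*x_2 + 7*x_3 + 14, LT = x_1*x_2.
f_3 = 7*x_1**2 - 4*x_2 + 4, LT = x_1**2.

S(f_1,f_2): lcm = x_1*x_2. S = -x_1 + 7/3*x_2 - 7/3*x_3 - 14/3.
  reduce S modulo (f_1, f_2, f_3):
  remainder -x_1 - 7/3*x_3 - 7/3 ≠ 0; add h_4 = -x_1 - 7/3*x_3 - 7/3 to the basis.

S(f_2,f_3): lcm = x_1**2*x_2. S = -7/3*x_1*x_2 + 7/3*x_1*x_3 + 4/7*x_2**2 + 14/3*x_1 - 4/7*x_2.
  reduce S modulo (f_1, f_2, f_3, h_4):
  remainder -49/9*x_3**2 - 98/9*x_3 - 49/9 ≠ 0; add h_5 = -49/9*x_3**2 - 98/9*x_3 - 49/9 to the basis.

The other S-polynomials (S(f_1,f_3), S(f_1,h_4), S(f_2,h_4), S(f_3,h_4), S(f_1,h_5), S(f_2,h_5), S(f_3,h_5), S(h_4,h_5)) all reduce to 0 modulo the current basis, so we have a Gröbner basis.
Inter-reduce: drop elements whose leading term is divisible by another's, tail-reduce, and make monic.
Reduced Gröbner basis: {x_3**2 + 2*x_3 + 1, x_1 + 7/3*x_3 + 7/3, x_2 - 1}.
Label its elements g_1 = x_3**2 + 2*x_3 + 1, g_2 = x_1 + 7/3*x_3 + 7/3, g_3 = x_2 - 1.

Reduce p = 2*x_1 - 3*x_2 + 14/3*x_3 + 23/3 modulo G:
  leading term x_1: subtract (2)·g_2 from 2*x_1 - 3*x_2 + 14/3*x_3 + 23/3 → -3*x_2 + 3
  leading term x_2: subtract (-3)·g_3 from -3*x_2 + 3 → 0
  normal form = 0.
Since the normal form is 0, p ∈ I.

2*x_1 - 3*x_2 + 14/3*x_3 + 23/3 lies in I (it reduces to 0).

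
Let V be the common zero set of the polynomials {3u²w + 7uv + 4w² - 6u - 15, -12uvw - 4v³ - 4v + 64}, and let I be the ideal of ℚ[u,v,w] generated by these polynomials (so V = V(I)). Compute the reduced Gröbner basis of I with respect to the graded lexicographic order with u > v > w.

G = {v⁵ - 7v⁴ + 12vw³ + 8v³ + 48uw - 23v² - 45vw + 119v - 112, uv³ - 7uv² - 4vw² + 7uv - 16u + 15v, u²w + 7/3uv + 4/3w² - 2u - 5, uvw + ⅓v³ + ⅓v - 16/3}

This is the nonlinear analogue of row-reducing a linear system.

f_1 = 3u²w + 7uv + 4w² - 6u - 15, LT = u²w.
f_2 = -12uvw - 4v³ - 4v + 64, LT = uvw.

S(f_1,f_2): lcm = u²vw. S = -⅓uv³ + 7/3uv² + 4/3vw² - 7/3uv + 16/3u - 5v.
  reduce S modulo (f_1, f_2):
  remainder -⅓uv³ + 7/3uv² + 4/3vw² - 7/3uv + 16/3u - 5v ≠ 0; add g_3 = -⅓uv³ + 7/3uv² + 4/3vw² - 7/3uv + 16/3u - 5v to the basis.

S(f_2,g_3): lcm = uv³w. S = ⅓v⁵ + 7uv²w + 4vw³ - 7uvw + ⅓v³ + 16uw - 16/3v² - 15vw.
  reduce S modulo (f_1, f_2, g_3):
  remainder ⅓v⁵ - 7/3v⁴ + 4vw³ + 8/3v³ + 16uw - 23/3v² - 15vw + 119/3v - 112/3 ≠ 0; add g_4 = ⅓v⁵ - 7/3v⁴ + 4vw³ + 8/3v³ + 16uw - 23/3v² - 15vw + 119/3v - 112/3 to the basis.

The other S-polynomials (S(f_1,g_3), S(f_1,g_4), S(f_2,g_4), S(g_3,g_4)) all reduce to 0 modulo the current basis, so we have a Gröbner basis.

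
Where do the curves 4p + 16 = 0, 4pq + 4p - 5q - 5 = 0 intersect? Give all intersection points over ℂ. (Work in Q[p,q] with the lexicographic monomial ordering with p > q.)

{(-4, -1)}

Compute a lex Gröbner basis by Buchberger's algorithm.
f_1 = 4p + 16, LT = p.
f_2 = 4pq + 4p - 5q - 5, LT = pq.

S(f_1,f_2): lcm = pq. S = -p + 21/4q + 5/4.
  leading term p: subtract (-1/4)·f_1 from -p + 21/4q + 5/4 → 21/4q + 21/4
  leading term q: no divisor's leading term divides it; move 21/4q to the remainder.
  leading term 1: no divisor's leading term divides it; move 21/4 to the remainder.
  remainder 21/4q + 21/4 ≠ 0; add h_3 = 21/4q + 21/4 to the basis.

S(f_1,h_3): leading monomials are coprime, so the S-polynomial reduces to 0 (Buchberger's first criterion).
S(f_2,h_3): lcm = pq. S = -5/4q - 5/4.
  leading term q: subtract (-5/21)·h_3 from -5/4q - 5/4 → 0
  remainder 0.

Every S-polynomial of the final basis reduces to 0, so we have a Gröbner basis.
Inter-reduce: drop elements whose leading term is divisible by another's, tail-reduce, and make monic.
Reduced Gröbner basis: {p + 4, q + 1}.

From the last basis element, q + 1 = 0, so q takes values in {-1}. Each choice, substituted upward through the basis, yields the corresponding point(s) of the solution set.
  q = -1: the earlier basis element becomes p + 4 = 0, giving p = -4 — point (-4, -1).
Substituting each solution back into the original system confirms all equations vanish.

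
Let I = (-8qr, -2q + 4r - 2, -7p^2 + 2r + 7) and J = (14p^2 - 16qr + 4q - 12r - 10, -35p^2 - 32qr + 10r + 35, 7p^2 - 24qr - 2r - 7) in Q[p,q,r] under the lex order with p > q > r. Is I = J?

Equality of ideals is decidable: compute both reduced Gröbner bases (unique for the ordering) and check whether they agree.
Buchberger on the first generating set:
f_1 = -8qr, LT = qr.
f_2 = -2q + 4r - 2, LT = q.
f_3 = -7p^2 + 2r + 7, LT = p^2.

S(f_1,f_2): lcm = qr. S = 2r^2 - r.
  leading term r^2: no divisor's leading term divides it; move 2r^2 to the remainder.
  leading term r: no divisor's leading term divides it; move -r to the remainder.
  remainder 2r^2 - r ≠ 0; add g_4 = 2r^2 - r to the basis.

The other S-polynomials (S(f_1,f_3), S(f_2,f_3), S(f_1,g_4), S(f_2,g_4), S(f_3,g_4)) all reduce to 0 modulo the current basis, so we have a Gröbner basis.
Inter-reduce: drop elements whose leading term is divisible by another's, tail-reduce, and make monic.
Reduced Gröbner basis: {p^2 - 2/7r - 1, q - 2r + 1, r^2 - 1/2r}.

Buchberger on the second generating set:
h_1 = 14p^2 - 16qr + 4q - 12r - 10, LT = p^2.
h_2 = -35p^2 - 32qr + 10r + 35, LT = p^2.
h_3 = 7p^2 - 24qr - 2r - 7, LT = p^2.

S(h_1,h_2): lcm = p^2. S = -72/35qr + 2/7q - 4/7r + 2/7.
  leading term qr: no divisor's leading term divides it; move -72/35qr to the remainder.
  leading term q: no divisor's leading term divides it; move 2/7q to the remainder.
  leading term r: no divisor's leading term divides it; move -4/7r to the remainder.
  leading term 1: no divisor's leading term divides it; move 2/7 to the remainder.
  remainder -72/35qr + 2/7q - 4/7r + 2/7 ≠ 0; add k_4 = -72/35qr + 2/7q - 4/7r + 2/7 to the basis.

S(h_1,h_3): lcm = p^2. S = 16/7qr + 2/7q - 4/7r + 2/7.
  leading term qr: subtract (-10/9)·k_4 from 16/7qr + 2/7q - 4/7r + 2/7 → 38/63q - 76/63r + 38/63
  leading term q: no divisor's leading term divides it; move 38/63q to the remainder.
  leading term r: no divisor's leading term divides it; move -76/63r to the remainder.
  leading term 1: no divisor's leading term divides it; move 38/63 to the remainder.
  remainder 38/63q - 76/63r + 38/63 ≠ 0; add k_5 = 38/63q - 76/63r + 38/63 to the basis.

S(k_4,k_5): lcm = qr. S = -5/36q + 2r^2 - 13/18r - 5/36.
  leading term q: subtract (-35/152)·k_5 from -5/36q + 2r^2 - 13/18r - 5/36 → 2r^2 - r
  leading term r^2: no divisor's leading term divides it; move 2r^2 to the remainder.
  leading term r: no divisor's leading term divides it; move -r to the remainder.
  remainder 2r^2 - r ≠ 0; add k_6 = 2r^2 - r to the basis.

The other S-polynomials (S(h_2,h_3), S(h_1,k_4), S(h_2,k_4), S(h_3,k_4), S(h_1,k_5), S(h_2,k_5), S(h_3,k_5), S(h_1,k_6), S(h_2,k_6), S(h_3,k_6), S(k_4,k_6), S(k_5,k_6)) all reduce to 0 modulo the current basis, so we have a Gröbner basis.
Inter-reduce: drop elements whose leading term is divisible by another's, tail-reduce, and make monic.
Reduced Gröbner basis: {p^2 - 2/7r - 1, q - 2r + 1, r^2 - 1/2r}.

Same reduced basis, so the two generating sets span the same ideal.
The choice of monomial ordering does not affect the verdict — as long as both bases are computed under the same ordering, their equality decides ideal equality.

Yes, the ideals are equal.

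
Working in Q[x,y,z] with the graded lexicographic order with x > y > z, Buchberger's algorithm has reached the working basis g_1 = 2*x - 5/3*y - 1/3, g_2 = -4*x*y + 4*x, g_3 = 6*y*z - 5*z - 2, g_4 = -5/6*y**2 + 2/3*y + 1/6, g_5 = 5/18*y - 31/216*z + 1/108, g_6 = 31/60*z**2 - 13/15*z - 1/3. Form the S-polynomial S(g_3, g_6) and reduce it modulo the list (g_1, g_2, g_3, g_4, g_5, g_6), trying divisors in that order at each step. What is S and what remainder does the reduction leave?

lcm(LM(g_3), LM(g_6)) = y*z**2.
S = (lcm/LT(g_3))·g_3 − (lcm/LT(g_6))·g_6 = 52/31*y*z - 5/6*z**2 + 20/31*y - 1/3*z.
Reduce S modulo (g_1, g_2, g_3, g_4, g_5, g_6) in that order:
  leading term y*z: subtract (26/93)·g_3 from 52/31*y*z - 5/6*z**2 + 20/31*y - 1/3*z → -5/6*z**2 + 20/31*y + 33/31*z + 52/93
  leading term z**2: subtract (-50/31)·g_6 from -5/6*z**2 + 20/31*y + 33/31*z + 52/93 → 20/31*y - 1/3*z + 2/93
  leading term y: subtract (72/31)·g_5 from 20/31*y - 1/3*z + 2/93 → 0
The remainder is 0, so this S-polynomial contributes no new basis element.

S(g_3, g_6) = 52/31*y*z - 5/6*z**2 + 20/31*y - 1/3*z; remainder on division = 0.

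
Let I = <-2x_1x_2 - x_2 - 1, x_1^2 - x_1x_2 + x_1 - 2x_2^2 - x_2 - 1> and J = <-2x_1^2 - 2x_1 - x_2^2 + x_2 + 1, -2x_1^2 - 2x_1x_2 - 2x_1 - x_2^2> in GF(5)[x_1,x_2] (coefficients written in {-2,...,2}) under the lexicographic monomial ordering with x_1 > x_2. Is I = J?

Yes, the ideals are equal.

Two ideals are equal iff their reduced Gröbner bases coincide (the reduced basis is unique for a fixed ordering).
Buchberger on the first generating set:
f_1 = -2x_1x_2 - x_2 - 1, LT = x_1x_2.
f_2 = x_1^2 - x_1x_2 + x_1 - 2x_2^2 - x_2 - 1, LT = x_1^2.

S(f_1,f_2): lcm = x_1^2x_2. S = x_1x_2^2 + 2x_1x_2 - 2x_1 + 2x_2^3 + x_2^2 + x_2.
  leading term x_1x_2^2: subtract (2x_2)·f_1 from x_1x_2^2 + 2x_1x_2 - 2x_1 + 2x_2^3 + x_2^2 + x_2 → 2x_1x_2 - 2x_1 + 2x_2^3 - 2x_2^2 - 2x_2
  leading term x_1x_2: subtract (-1)·f_1 from 2x_1x_2 - 2x_1 + 2x_2^3 - 2x_2^2 - 2x_2 → -2x_1 + 2x_2^3 - 2x_2^2 + 2x_2 - 1
  leading term x_1: no divisor's leading term divides it; move -2x_1 to the remainder.
  leading term x_2^3: no divisor's leading term divides it; move 2x_2^3 to the remainder.
  leading term x_2^2: no divisor's leading term divides it; move -2x_2^2 to the remainder.
  leading term x_2: no divisor's leading term divides it; move 2x_2 to the remainder.
  leading term 1: no divisor's leading term divides it; move -1 to the remainder.
  remainder -2x_1 + 2x_2^3 - 2x_2^2 + 2x_2 - 1 ≠ 0; add g_3 = -2x_1 + 2x_2^3 - 2x_2^2 + 2x_2 - 1 to the basis.

S(f_1,g_3): lcm = x_1x_2. S = x_2^4 - x_2^3 + x_2^2 - 2.
  leading term x_2^4: no divisor's leading term divides it; move x_2^4 to the remainder.
  leading term x_2^3: no divisor's leading term divides it; move -x_2^3 to the remainder.
  leading term x_2^2: no divisor's leading term divides it; move x_2^2 to the remainder.
  leading term 1: no divisor's leading term divides it; move -2 to the remainder.
  remainder x_2^4 - x_2^3 + x_2^2 - 2 ≠ 0; add g_4 = x_2^4 - x_2^3 + x_2^2 - 2 to the basis.

The other S-polynomials (S(f_2,g_3), S(f_1,g_4), S(f_2,g_4), S(g_3,g_4)) all reduce to 0 modulo the current basis, so we have a Gröbner basis.
Inter-reduce: drop elements whose leading term is divisible by another's, tail-reduce, and make monic.
Reduced Gröbner basis: {x_1 - x_2^3 + x_2^2 - x_2 - 2, x_2^4 - x_2^3 + x_2^2 - 2}.

Buchberger on the second generating set:
h_1 = -2x_1^2 - 2x_1 - x_2^2 + x_2 + 1, LT = x_1^2.
h_2 = -2x_1^2 - 2x_1x_2 - 2x_1 - x_2^2, LT = x_1^2.

S(h_1,h_2): lcm = x_1^2. S = -x_1x_2 + 2x_2 + 2.
  leading term x_1x_2: no divisor's leading term divides it; move -x_1x_2 to the remainder.
  leading term x_2: no divisor's leading term divides it; move 2x_2 to the remainder.
  leading term 1: no divisor's leading term divides it; move 2 to the remainder.
  remainder -x_1x_2 + 2x_2 + 2 ≠ 0; add k_3 = -x_1x_2 + 2x_2 + 2 to the basis.

S(h_1,k_3): lcm = x_1^2x_2. S = -2x_1x_2 + 2x_1 - 2x_2^3 + 2x_2^2 + 2x_2.
  leading term x_1x_2: subtract (2)·k_3 from -2x_1x_2 + 2x_1 - 2x_2^3 + 2x_2^2 + 2x_2 → 2x_1 - 2x_2^3 + 2x_2^2 - 2x_2 + 1
  leading term x_1: no divisor's leading term divides it; move 2x_1 to the remainder.
  leading term x_2^3: no divisor's leading term divides it; move -2x_2^3 to the remainder.
  leading term x_2^2: no divisor's leading term divides it; move 2x_2^2 to the remainder.
  leading term x_2: no divisor's leading term divides it; move -2x_2 to the remainder.
  leading term 1: no divisor's leading term divides it; move 1 to the remainder.
  remainder 2x_1 - 2x_2^3 + 2x_2^2 - 2x_2 + 1 ≠ 0; add k_4 = 2x_1 - 2x_2^3 + 2x_2^2 - 2x_2 + 1 to the basis.

S(k_3,k_4): lcm = x_1x_2. S = x_2^4 - x_2^3 + x_2^2 - 2.
  leading term x_2^4: no divisor's leading term divides it; move x_2^4 to the remainder.
  leading term x_2^3: no divisor's leading term divides it; move -x_2^3 to the remainder.
  leading term x_2^2: no divisor's leading term divides it; move x_2^2 to the remainder.
  leading term 1: no divisor's leading term divides it; move -2 to the remainder.
  remainder x_2^4 - x_2^3 + x_2^2 - 2 ≠ 0; add k_5 = x_2^4 - x_2^3 + x_2^2 - 2 to the basis.

The other S-polynomials (S(h_2,k_3), S(h_1,k_4), S(h_2,k_4), S(h_1,k_5), S(h_2,k_5), S(k_3,k_5), S(k_4,k_5)) all reduce to 0 modulo the current basis, so we have a Gröbner basis.
Inter-reduce: drop elements whose leading term is divisible by another's, tail-reduce, and make monic.
Reduced Gröbner basis: {x_1 - x_2^3 + x_2^2 - x_2 - 2, x_2^4 - x_2^3 + x_2^2 - 2}.

The two bases agree; hence the ideals are identical.
The same test decides containment: I ⊆ J iff every generator of I reduces to 0 modulo a Gröbner basis of J.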